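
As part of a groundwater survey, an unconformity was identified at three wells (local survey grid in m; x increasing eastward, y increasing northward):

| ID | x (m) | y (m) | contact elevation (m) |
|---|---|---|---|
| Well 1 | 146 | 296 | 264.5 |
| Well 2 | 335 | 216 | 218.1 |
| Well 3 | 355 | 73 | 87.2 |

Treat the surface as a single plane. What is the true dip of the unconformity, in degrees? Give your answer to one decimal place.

Two edge vectors: Well 1→Well 2 = (189, -80, -46.4), Well 1→Well 3 = (209, -223, -177.3).
Normal n = (Well 1→Well 2) × (Well 1→Well 3) = (3836.8, 23812.1, -25427).
So ∂z/∂x = −n_x/n_z = 0.15089 and ∂z/∂y = −n_y/n_z = 0.93649.
Gradient magnitude |∇z| = √(a² + b²) = √(0.02277 + 0.87701) = 0.94857.
True dip = arctan(0.94857) = 43.5°, dipping toward S (azimuth ≈ 189°).

43.5°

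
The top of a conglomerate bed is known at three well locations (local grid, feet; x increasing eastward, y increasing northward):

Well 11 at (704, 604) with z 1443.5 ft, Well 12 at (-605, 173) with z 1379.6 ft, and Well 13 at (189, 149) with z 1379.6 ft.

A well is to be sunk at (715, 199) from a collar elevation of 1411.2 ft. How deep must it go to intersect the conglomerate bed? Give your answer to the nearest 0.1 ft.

Let the plane be z = a·x + b·y + c.
Well 12−Well 11: −1309a − 431b = −63.9;  Well 13−Well 11: −515a − 455b = −63.9.
Solving gives a = 0.00410, b = 0.13579.
Then c = 1443.5 − a·704 − b·604 = 1358.59.
At (715, 199): z_contact = 2.93 + 27.02 + 1358.59 = 1388.55 ft.
Depth below ground = 1411.2 − 1388.55 = 22.7 ft.

22.7 ft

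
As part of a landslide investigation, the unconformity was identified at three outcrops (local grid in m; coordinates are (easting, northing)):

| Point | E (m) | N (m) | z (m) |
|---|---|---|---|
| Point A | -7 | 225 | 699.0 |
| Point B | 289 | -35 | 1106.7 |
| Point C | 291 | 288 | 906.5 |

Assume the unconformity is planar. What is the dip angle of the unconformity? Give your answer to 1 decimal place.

46.1°

Two edge vectors: Point A→Point B = (296, -260, 407.7), Point A→Point C = (298, 63, 207.5).
Normal n = (Point A→Point B) × (Point A→Point C) = (-79635.1, 60074.6, 96128).
So ∂z/∂E = −n_x/n_z = 0.82843 and ∂z/∂N = −n_y/n_z = −0.62494.
Gradient magnitude |∇z| = √(a² + b²) = √(0.68629 + 0.39055) = 1.03771.
True dip = arctan(1.03771) = 46.1°, dipping toward NW (azimuth ≈ 307°).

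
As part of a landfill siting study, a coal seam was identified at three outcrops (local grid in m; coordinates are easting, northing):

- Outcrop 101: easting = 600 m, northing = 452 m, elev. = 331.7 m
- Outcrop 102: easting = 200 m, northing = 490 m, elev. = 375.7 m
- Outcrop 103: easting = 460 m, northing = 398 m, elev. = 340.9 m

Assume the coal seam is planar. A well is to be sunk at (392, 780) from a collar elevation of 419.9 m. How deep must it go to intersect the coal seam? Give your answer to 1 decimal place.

36.9 m

Let the plane be z = a·easting + b·northing + c.
Outcrop 102−Outcrop 101: −400a + 38b = 44;  Outcrop 103−Outcrop 101: −140a − 54b = 9.2.
Solving gives a = −0.10125, b = 0.09212.
Then c = 331.7 − a·600 − b·452 = 350.81.
At (392, 780): z_contact = −39.69 + 71.86 + 350.81 = 382.98 m.
Depth below ground = 419.9 − 382.98 = 36.9 m.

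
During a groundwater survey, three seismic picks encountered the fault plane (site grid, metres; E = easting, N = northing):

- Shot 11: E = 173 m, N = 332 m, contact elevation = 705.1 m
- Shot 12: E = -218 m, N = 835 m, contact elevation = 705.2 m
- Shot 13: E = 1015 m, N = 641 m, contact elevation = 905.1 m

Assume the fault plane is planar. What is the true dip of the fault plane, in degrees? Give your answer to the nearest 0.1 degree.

Two edge vectors: Shot 11→Shot 12 = (-391, 503, 0.1), Shot 11→Shot 13 = (842, 309, 200).
Normal n = (Shot 11→Shot 12) × (Shot 11→Shot 13) = (100569.1, 78284.2, -544345).
So ∂z/∂E = −n_x/n_z = 0.18475 and ∂z/∂N = −n_y/n_z = 0.14381.
Gradient magnitude |∇z| = √(a² + b²) = √(0.03413 + 0.02068) = 0.23413.
True dip = arctan(0.23413) = 13.2°, dipping toward SW (azimuth ≈ 232°).

13.2°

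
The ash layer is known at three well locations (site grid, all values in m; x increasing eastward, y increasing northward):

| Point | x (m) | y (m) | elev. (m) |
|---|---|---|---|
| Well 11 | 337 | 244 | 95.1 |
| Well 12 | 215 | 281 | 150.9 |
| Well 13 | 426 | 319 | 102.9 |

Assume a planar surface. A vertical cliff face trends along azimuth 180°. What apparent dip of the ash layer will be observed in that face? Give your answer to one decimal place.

Two edge vectors: Well 11→Well 12 = (-122, 37, 55.8), Well 11→Well 13 = (89, 75, 7.8).
Normal n = (Well 11→Well 12) × (Well 11→Well 13) = (-3896.4, 5917.8, -12443).
So ∂z/∂x = −n_x/n_z = −0.31314 and ∂z/∂y = −n_y/n_z = 0.47559.
Unit vector along 180° is (sin 180°, cos 180°) = (0.0000, -1.0000).
Slope in that direction = a·(0.0000) + b·(-1.0000) = −0.47559.
Apparent dip = arctan|0.47559| = 25.4° (true dip is 29.7°, so apparent ≤ true as expected).

25.4°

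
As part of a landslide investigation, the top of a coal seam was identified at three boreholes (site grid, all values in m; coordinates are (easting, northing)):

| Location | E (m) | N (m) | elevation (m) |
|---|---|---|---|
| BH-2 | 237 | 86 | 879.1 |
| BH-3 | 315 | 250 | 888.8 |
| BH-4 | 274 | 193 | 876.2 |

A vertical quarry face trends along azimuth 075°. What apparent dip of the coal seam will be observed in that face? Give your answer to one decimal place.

29.9°

Two edge vectors: BH-2→BH-3 = (78, 164, 9.7), BH-2→BH-4 = (37, 107, -2.9).
Normal n = (BH-2→BH-3) × (BH-2→BH-4) = (-1513.5, 585.1, 2278).
So ∂z/∂E = −n_x/n_z = 0.66440 and ∂z/∂N = −n_y/n_z = −0.25685.
Unit vector along 075° is (sin 75°, cos 75°) = (0.9659, 0.2588).
Slope in that direction = a·(0.9659) + b·(0.2588) = 0.57528.
Apparent dip = arctan|0.57528| = 29.9° (true dip is 35.5°, so apparent ≤ true as expected).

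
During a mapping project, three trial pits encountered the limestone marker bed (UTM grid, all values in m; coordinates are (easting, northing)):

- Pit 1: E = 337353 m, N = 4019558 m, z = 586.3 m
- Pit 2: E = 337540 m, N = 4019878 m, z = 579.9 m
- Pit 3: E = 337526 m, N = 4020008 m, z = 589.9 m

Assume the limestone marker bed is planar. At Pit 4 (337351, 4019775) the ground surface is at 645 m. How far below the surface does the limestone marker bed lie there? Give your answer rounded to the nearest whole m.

Let the plane be z = a·E + b·N + c.
Pit 2−Pit 1: 187a + 320b = −6.4;  Pit 3−Pit 1: 173a + 450b = 3.6.
Solving gives a = −0.14004863, b = 0.06184092.
Then c = 586.3 − a·337353 − b·4019558 = −200741.03.
At (337351, 4019775): z_contact = −47245.5 + 248586.6 − 200741.03 = 600.0 m.
Depth below ground = 645 − 600.0 = 45 m.

45 m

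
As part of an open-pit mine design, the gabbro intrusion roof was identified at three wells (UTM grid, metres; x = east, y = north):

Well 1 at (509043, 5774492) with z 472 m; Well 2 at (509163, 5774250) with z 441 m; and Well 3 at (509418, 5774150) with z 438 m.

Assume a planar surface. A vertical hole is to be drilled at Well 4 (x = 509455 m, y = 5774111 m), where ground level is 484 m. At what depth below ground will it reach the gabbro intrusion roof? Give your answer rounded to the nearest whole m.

Let the plane be z = a·x + b·y + c.
Well 2−Well 1: 120a − 242b = −31;  Well 3−Well 1: 375a − 342b = −34.
Solving gives a = 0.04775699, b = 0.15178033.
Then c = 472 − a·509043 − b·5774492 = −900292.64.
At (509455, 5774111): z_contact = 24330.0 + 876396.4 − 900292.64 = 433.8 m.
Depth below ground = 484 − 433.8 = 50 m.

50 m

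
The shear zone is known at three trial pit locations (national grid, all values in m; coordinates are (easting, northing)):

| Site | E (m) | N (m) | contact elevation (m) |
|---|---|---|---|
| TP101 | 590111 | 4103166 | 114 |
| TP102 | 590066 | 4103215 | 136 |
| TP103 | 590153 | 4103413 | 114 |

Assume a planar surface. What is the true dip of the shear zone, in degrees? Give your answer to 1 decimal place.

Two edge vectors: TP101→TP102 = (-45, 49, 22), TP101→TP103 = (42, 247, 0).
Normal n = (TP101→TP102) × (TP101→TP103) = (-5434, 924, -13173).
So ∂z/∂E = −n_x/n_z = −0.41251 and ∂z/∂N = −n_y/n_z = 0.07014.
Gradient magnitude |∇z| = √(a² + b²) = √(0.17016 + 0.00492) = 0.41843.
True dip = arctan(0.41843) = 22.7°, dipping toward E (azimuth ≈ 100°).

22.7°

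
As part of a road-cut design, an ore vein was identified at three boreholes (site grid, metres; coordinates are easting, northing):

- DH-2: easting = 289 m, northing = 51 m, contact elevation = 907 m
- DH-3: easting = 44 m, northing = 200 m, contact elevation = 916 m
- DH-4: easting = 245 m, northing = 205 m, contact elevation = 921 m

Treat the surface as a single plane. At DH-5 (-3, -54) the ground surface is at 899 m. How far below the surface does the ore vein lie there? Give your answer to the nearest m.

9 m

Two edge vectors: DH-2→DH-3 = (-245, 149, 9), DH-2→DH-4 = (-44, 154, 14).
Normal n = (DH-2→DH-3) × (DH-2→DH-4) = (700, 3034, -31174).
So ∂z/∂easting = −n_x/n_z = 0.02245 and ∂z/∂northing = −n_y/n_z = 0.09732.
Intercept c from DH-2: 907 − 6.49 − 4.96 = 895.55.
At (-3, -54): z_contact = −0.1 − 5.3 + 895.55 = 890.2 m.
Depth below ground = 899 − 890.2 = 9 m.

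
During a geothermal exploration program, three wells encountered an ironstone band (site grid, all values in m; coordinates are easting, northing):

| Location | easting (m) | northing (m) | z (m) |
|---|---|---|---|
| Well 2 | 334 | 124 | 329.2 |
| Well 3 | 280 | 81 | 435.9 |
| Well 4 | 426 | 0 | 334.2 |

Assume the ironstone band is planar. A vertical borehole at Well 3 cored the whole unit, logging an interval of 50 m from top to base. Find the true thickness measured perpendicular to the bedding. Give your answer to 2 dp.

Let the plane be z = a·easting + b·northing + c.
Well 3−Well 2: −54a − 43b = 106.7;  Well 4−Well 2: 92a − 124b = 5.
Solving gives a = −1.22191, b = −0.94690.
|∇z| = √(a²+b²) = 1.54586, so dip δ = arctan(1.54586) = 57.10°.
True thickness = vertical thickness × cos δ = 50 × cos 57.10° = 27.16 m.

27.16 m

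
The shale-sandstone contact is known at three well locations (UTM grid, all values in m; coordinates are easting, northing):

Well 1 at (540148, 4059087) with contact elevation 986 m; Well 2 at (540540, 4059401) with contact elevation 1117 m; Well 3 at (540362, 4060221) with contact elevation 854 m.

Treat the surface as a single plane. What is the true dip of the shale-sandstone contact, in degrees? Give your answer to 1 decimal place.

28.6°

Two edge vectors: Well 1→Well 2 = (392, 314, 131), Well 1→Well 3 = (214, 1134, -132).
Normal n = (Well 1→Well 2) × (Well 1→Well 3) = (-190002, 79778, 377332).
So ∂z/∂easting = −n_x/n_z = 0.50354 and ∂z/∂northing = −n_y/n_z = −0.21143.
Gradient magnitude |∇z| = √(a² + b²) = √(0.25355 + 0.04470) = 0.54613.
True dip = arctan(0.54613) = 28.6°, dipping toward WNW (azimuth ≈ 293°).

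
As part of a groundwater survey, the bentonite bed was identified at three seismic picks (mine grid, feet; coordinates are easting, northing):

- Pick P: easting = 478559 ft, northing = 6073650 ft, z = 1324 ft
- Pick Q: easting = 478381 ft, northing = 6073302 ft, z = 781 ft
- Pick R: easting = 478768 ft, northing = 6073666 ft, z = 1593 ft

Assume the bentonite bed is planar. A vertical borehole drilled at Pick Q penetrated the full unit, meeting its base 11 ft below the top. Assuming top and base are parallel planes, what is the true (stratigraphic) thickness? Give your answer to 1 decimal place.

6.0 ft

Let the plane be z = a·easting + b·northing + c.
Pick Q−Pick P: −178a − 348b = −543;  Pick R−Pick P: 209a + 16b = 269.
Solving gives a = 1.21521, b = 0.93877.
|∇z| = √(a²+b²) = 1.53559, so dip δ = arctan(1.53559) = 56.93°.
True thickness = vertical thickness × cos δ = 11 × cos 56.93° = 6.0 ft.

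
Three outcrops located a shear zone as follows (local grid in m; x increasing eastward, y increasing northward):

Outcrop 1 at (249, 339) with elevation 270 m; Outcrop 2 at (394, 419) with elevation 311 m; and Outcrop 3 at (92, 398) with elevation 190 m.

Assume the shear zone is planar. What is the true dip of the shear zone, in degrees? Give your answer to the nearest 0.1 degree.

Two edge vectors: Outcrop 1→Outcrop 2 = (145, 80, 41), Outcrop 1→Outcrop 3 = (-157, 59, -80).
Normal n = (Outcrop 1→Outcrop 2) × (Outcrop 1→Outcrop 3) = (-8819, 5163, 21115).
So ∂z/∂x = −n_x/n_z = 0.41767 and ∂z/∂y = −n_y/n_z = −0.24452.
Gradient magnitude |∇z| = √(a² + b²) = √(0.17444 + 0.05979) = 0.48398.
True dip = arctan(0.48398) = 25.8°, dipping toward WNW (azimuth ≈ 300°).

25.8°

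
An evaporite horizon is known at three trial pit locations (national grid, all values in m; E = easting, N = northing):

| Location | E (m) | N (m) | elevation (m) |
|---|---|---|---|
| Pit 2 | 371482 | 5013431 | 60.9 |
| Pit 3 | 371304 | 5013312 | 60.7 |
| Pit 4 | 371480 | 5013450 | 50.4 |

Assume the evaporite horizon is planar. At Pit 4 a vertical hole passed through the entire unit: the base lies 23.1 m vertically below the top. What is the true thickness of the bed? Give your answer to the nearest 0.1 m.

Let the plane be z = a·E + b·N + c.
Pit 3−Pit 2: −178a − 119b = −0.2;  Pit 4−Pit 2: −2a + 19b = −10.5.
Solving gives a = 0.34622, b = −0.51619.
|∇z| = √(a²+b²) = 0.62154, so dip δ = arctan(0.62154) = 31.86°.
True thickness = vertical thickness × cos δ = 23.1 × cos 31.86° = 19.6 m.

19.6 m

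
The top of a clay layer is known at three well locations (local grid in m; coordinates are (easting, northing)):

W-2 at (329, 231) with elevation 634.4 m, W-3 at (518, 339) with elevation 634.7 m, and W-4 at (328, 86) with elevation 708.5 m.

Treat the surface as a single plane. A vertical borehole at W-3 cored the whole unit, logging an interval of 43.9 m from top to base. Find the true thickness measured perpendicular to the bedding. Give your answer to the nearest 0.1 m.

Two edge vectors: W-2→W-3 = (189, 108, 0.3), W-2→W-4 = (-1, -145, 74.1).
Normal n = (W-2→W-3) × (W-2→W-4) = (8046.3, -14005.2, -27297).
So ∂z/∂E = −n_x/n_z = 0.29477 and ∂z/∂N = −n_y/n_z = −0.51307.
|∇z| = √(a²+b²) = 0.59172, so dip δ = arctan(0.59172) = 30.61°.
True thickness = vertical thickness × cos δ = 43.9 × cos 30.61° = 37.8 m.

37.8 m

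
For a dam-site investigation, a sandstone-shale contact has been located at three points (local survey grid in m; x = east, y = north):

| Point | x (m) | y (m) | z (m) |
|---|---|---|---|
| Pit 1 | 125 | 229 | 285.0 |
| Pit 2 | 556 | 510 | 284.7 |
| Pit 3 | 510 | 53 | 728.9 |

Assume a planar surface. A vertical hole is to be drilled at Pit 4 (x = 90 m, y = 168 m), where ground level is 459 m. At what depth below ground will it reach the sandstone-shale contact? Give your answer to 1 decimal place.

134.3 m

Let the plane be z = a·x + b·y + c.
Pit 2−Pit 1: 431a + 281b = −0.3;  Pit 3−Pit 1: 385a − 176b = 443.9.
Solving gives a = 0.67747, b = −1.04018.
Then c = 285 − a·125 − b·229 = 438.52.
At (90, 168): z_contact = 60.97 − 174.75 + 438.52 = 324.74 m.
Depth below ground = 459 − 324.74 = 134.3 m.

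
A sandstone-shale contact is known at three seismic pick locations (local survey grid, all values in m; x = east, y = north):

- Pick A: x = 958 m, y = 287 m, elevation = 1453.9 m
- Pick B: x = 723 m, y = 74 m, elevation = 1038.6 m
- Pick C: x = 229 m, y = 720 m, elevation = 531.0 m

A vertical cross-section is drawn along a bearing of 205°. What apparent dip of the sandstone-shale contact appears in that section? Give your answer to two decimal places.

Let the plane be z = a·x + b·y + c.
Pick B−Pick A: −235a − 213b = −415.3;  Pick C−Pick A: −729a + 433b = −922.9.
Solving gives a = 1.46442, b = 0.33409.
Unit vector along 205° is (sin 205°, cos 205°) = (-0.4226, -0.9063).
Slope in that direction = a·(-0.4226) + b·(-0.9063) = −0.92168.
Apparent dip = arctan|0.92168| = 42.67° (true dip is 56.3°, so apparent ≤ true as expected).

42.67°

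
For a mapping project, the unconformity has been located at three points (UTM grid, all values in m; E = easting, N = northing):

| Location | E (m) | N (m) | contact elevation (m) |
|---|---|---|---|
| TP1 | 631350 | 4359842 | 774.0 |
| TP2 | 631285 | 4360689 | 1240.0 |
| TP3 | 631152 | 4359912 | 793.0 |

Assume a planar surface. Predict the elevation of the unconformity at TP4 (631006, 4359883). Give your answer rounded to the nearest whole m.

762 m

Let the plane be z = a·E + b·N + c.
TP2−TP1: −65a + 847b = 466;  TP3−TP1: −198a + 70b = 19.
Solving gives a = 0.10129569, b = 0.55795067.
Then c = 774 − a·631350 − b·4359842 = −2495755.81.
At (631006, 4359883): z = 63918.2 + 2432599.7 − 2495755.81 = 762.0 m.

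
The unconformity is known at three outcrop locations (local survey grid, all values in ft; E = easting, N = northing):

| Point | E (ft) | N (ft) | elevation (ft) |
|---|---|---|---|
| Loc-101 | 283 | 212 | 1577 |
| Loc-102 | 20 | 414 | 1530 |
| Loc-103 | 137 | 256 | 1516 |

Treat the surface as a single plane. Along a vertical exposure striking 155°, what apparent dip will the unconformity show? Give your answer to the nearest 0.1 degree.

12.5°

Let the plane be z = a·E + b·N + c.
Loc-102−Loc-101: −263a + 202b = −47;  Loc-103−Loc-101: −146a + 44b = −61.
Solving gives a = 0.57221, b = 0.51233.
Unit vector along 155° is (sin 155°, cos 155°) = (0.4226, -0.9063).
Slope in that direction = a·(0.4226) + b·(-0.9063) = −0.22250.
Apparent dip = arctan|0.22250| = 12.5° (true dip is 37.5°, so apparent ≤ true as expected).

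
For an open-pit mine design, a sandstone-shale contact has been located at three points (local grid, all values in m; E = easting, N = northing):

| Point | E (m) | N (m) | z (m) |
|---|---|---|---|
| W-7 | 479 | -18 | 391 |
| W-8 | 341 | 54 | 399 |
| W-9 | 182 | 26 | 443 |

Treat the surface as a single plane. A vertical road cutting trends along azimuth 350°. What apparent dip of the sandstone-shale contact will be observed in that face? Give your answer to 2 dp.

Two edge vectors: W-7→W-8 = (-138, 72, 8), W-7→W-9 = (-297, 44, 52).
Normal n = (W-7→W-8) × (W-7→W-9) = (3392, 4800, 15312).
So ∂z/∂E = −n_x/n_z = −0.22153 and ∂z/∂N = −n_y/n_z = −0.31348.
Unit vector along 350° is (sin 350°, cos 350°) = (-0.1736, 0.9848).
Slope in that direction = a·(-0.1736) + b·(0.9848) = −0.27025.
Apparent dip = arctan|0.27025| = 15.12° (true dip is 21.0°, so apparent ≤ true as expected).

15.12°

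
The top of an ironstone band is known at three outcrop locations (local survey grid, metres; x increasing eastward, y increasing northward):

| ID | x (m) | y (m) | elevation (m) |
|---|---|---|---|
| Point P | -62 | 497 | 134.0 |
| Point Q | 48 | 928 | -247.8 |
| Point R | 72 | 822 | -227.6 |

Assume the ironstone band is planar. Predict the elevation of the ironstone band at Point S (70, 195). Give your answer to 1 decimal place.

99.7 m

Two edge vectors: Point P→Point Q = (110, 431, -381.8), Point P→Point R = (134, 325, -361.6).
Normal n = (Point P→Point Q) × (Point P→Point R) = (-31764.6, -11385.2, -22004).
So ∂z/∂x = −n_x/n_z = −1.44358 and ∂z/∂y = −n_y/n_z = −0.51742.
Intercept c from Point P: 134 − 89.50 + 257.16 = 301.65.
At (70, 195): z = −101.1 − 100.9 + 301.65 = 99.7 m.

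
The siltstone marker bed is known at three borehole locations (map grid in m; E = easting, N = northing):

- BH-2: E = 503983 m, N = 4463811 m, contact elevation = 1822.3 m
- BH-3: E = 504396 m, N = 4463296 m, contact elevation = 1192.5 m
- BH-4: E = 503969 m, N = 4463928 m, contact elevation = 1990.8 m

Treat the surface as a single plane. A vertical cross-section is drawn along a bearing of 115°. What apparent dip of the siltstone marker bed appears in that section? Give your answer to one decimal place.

Two edge vectors: BH-2→BH-3 = (413, -515, -629.8), BH-2→BH-4 = (-14, 117, 168.5).
Normal n = (BH-2→BH-3) × (BH-2→BH-4) = (-13090.9, -60773.3, 41111).
So ∂z/∂E = −n_x/n_z = 0.31843 and ∂z/∂N = −n_y/n_z = 1.47827.
Unit vector along 115° is (sin 115°, cos 115°) = (0.9063, -0.4226).
Slope in that direction = a·(0.9063) + b·(-0.4226) = −0.33615.
Apparent dip = arctan|0.33615| = 18.6° (true dip is 56.5°, so apparent ≤ true as expected).

18.6°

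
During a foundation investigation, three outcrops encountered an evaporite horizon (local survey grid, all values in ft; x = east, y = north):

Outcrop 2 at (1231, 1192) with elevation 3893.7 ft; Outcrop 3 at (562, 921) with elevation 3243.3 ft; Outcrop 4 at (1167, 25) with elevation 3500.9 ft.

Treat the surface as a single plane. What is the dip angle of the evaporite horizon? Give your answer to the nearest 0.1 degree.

Let the plane be z = a·x + b·y + c.
Outcrop 3−Outcrop 2: −669a − 271b = −650.4;  Outcrop 4−Outcrop 2: −64a − 1167b = −392.8.
Solving gives a = 0.85484, b = 0.28971.
Gradient magnitude |∇z| = √(a² + b²) = √(0.73075 + 0.08393) = 0.90260.
True dip = arctan(0.90260) = 42.1°, dipping toward WSW (azimuth ≈ 251°).

42.1°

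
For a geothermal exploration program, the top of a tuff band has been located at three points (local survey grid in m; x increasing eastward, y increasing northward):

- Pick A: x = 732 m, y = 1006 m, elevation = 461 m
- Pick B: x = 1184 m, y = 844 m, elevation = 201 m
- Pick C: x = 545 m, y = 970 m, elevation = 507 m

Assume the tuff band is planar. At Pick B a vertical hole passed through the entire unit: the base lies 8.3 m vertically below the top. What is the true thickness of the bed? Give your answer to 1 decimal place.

Two edge vectors: Pick A→Pick B = (452, -162, -260), Pick A→Pick C = (-187, -36, 46).
Normal n = (Pick A→Pick B) × (Pick A→Pick C) = (-16812, 27828, -46566).
So ∂z/∂x = −n_x/n_z = −0.36104 and ∂z/∂y = −n_y/n_z = 0.59760.
|∇z| = √(a²+b²) = 0.69820, so dip δ = arctan(0.69820) = 34.92°.
True thickness = vertical thickness × cos δ = 8.3 × cos 34.92° = 6.8 m.

6.8 m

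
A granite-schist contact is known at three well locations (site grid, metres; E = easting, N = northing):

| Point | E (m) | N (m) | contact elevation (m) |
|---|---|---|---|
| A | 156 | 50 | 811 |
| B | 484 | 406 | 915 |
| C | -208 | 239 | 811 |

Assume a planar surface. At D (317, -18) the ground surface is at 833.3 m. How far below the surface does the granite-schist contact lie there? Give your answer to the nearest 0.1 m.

19.2 m

Two edge vectors: A→B = (328, 356, 104), A→C = (-364, 189, 0).
Normal n = (A→B) × (A→C) = (-19656, -37856, 191576).
So ∂z/∂E = −n_x/n_z = 0.10260 and ∂z/∂N = −n_y/n_z = 0.19760.
Intercept c from A: 811 − 16.01 − 9.88 = 785.11.
At (317, -18): z_contact = 32.52 − 3.56 + 785.11 = 814.08 m.
Depth below ground = 833.3 − 814.08 = 19.2 m.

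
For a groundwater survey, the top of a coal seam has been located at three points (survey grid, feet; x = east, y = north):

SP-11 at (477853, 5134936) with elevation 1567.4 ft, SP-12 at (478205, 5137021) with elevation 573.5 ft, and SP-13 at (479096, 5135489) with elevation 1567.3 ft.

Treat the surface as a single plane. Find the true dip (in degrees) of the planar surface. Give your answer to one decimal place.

Let the plane be z = a·x + b·y + c.
SP-12−SP-11: 352a + 2085b = −993.9;  SP-13−SP-11: 1243a + 553b = −0.1.
Solving gives a = 0.22921, b = −0.51539.
Gradient magnitude |∇z| = √(a² + b²) = √(0.05254 + 0.26562) = 0.56406.
True dip = arctan(0.56406) = 29.4°, dipping toward NNW (azimuth ≈ 336°).

29.4°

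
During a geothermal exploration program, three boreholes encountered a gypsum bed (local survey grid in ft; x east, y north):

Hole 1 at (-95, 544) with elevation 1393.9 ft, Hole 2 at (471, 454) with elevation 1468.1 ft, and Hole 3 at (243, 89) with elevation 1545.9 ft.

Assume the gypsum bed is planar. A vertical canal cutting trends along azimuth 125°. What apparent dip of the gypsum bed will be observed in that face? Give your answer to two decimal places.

12.75°

Two edge vectors: Hole 1→Hole 2 = (566, -90, 74.2), Hole 1→Hole 3 = (338, -455, 152).
Normal n = (Hole 1→Hole 2) × (Hole 1→Hole 3) = (20081, -60952.4, -227110).
So ∂z/∂x = −n_x/n_z = 0.08842 and ∂z/∂y = −n_y/n_z = −0.26838.
Unit vector along 125° is (sin 125°, cos 125°) = (0.8192, -0.5736).
Slope in that direction = a·(0.8192) + b·(-0.5736) = 0.22637.
Apparent dip = arctan|0.22637| = 12.75° (true dip is 15.8°, so apparent ≤ true as expected).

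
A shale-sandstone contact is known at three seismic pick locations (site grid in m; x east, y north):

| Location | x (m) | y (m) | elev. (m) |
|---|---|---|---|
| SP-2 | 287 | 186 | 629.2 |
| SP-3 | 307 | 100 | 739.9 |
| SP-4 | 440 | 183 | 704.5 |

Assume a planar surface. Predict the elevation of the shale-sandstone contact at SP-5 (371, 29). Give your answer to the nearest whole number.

854 m

Two edge vectors: SP-2→SP-3 = (20, -86, 110.7), SP-2→SP-4 = (153, -3, 75.3).
Normal n = (SP-2→SP-3) × (SP-2→SP-4) = (-6143.7, 15431.1, 13098).
So ∂z/∂x = −n_x/n_z = 0.46906 and ∂z/∂y = −n_y/n_z = −1.17813.
Intercept c from SP-2: 629.2 − 134.62 + 219.13 = 713.71.
At (371, 29): z = 174.0 − 34.2 + 713.71 = 853.6 m.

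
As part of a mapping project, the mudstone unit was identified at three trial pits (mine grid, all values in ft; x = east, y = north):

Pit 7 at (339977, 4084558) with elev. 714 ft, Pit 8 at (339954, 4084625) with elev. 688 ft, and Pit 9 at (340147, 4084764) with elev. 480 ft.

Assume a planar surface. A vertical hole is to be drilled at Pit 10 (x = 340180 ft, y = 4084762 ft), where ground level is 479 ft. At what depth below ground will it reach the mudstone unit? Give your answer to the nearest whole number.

19 ft

Two edge vectors: Pit 7→Pit 8 = (-23, 67, -26), Pit 7→Pit 9 = (170, 206, -234).
Normal n = (Pit 7→Pit 8) × (Pit 7→Pit 9) = (-10322, -9802, -16128).
So ∂z/∂x = −n_x/n_z = −0.64000496 and ∂z/∂y = −n_y/n_z = −0.60776290.
Intercept c from Pit 7: 714 + 217586.97 + 2482442.80 = 2700743.77.
At (340180, 4084762): z_contact = −217716.9 − 2482566.8 + 2700743.77 = 460.1 ft.
Depth below ground = 479 − 460.1 = 19 ft.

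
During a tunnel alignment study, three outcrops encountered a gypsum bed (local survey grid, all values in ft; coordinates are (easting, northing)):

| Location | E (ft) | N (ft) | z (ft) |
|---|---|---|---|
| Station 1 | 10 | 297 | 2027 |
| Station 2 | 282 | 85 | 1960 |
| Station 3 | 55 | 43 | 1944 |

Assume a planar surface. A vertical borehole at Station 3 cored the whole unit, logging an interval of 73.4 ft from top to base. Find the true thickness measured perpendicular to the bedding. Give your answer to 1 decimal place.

Two edge vectors: Station 1→Station 2 = (272, -212, -67), Station 1→Station 3 = (45, -254, -83).
Normal n = (Station 1→Station 2) × (Station 1→Station 3) = (578, 19561, -59548).
So ∂z/∂E = −n_x/n_z = 0.00971 and ∂z/∂N = −n_y/n_z = 0.32849.
|∇z| = √(a²+b²) = 0.32863, so dip δ = arctan(0.32863) = 18.19°.
True thickness = vertical thickness × cos δ = 73.4 × cos 18.19° = 69.7 ft.

69.7 ft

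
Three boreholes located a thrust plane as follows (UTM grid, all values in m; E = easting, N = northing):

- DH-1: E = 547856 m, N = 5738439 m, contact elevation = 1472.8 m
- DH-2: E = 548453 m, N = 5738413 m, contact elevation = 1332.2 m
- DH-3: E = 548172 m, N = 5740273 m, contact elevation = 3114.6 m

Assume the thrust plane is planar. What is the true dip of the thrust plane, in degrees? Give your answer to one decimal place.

Two edge vectors: DH-1→DH-2 = (597, -26, -140.6), DH-1→DH-3 = (316, 1834, 1641.8).
Normal n = (DH-1→DH-2) × (DH-1→DH-3) = (215173.6, -1024584.2, 1103114).
So ∂z/∂E = −n_x/n_z = −0.19506 and ∂z/∂N = −n_y/n_z = 0.92881.
Gradient magnitude |∇z| = √(a² + b²) = √(0.03805 + 0.86269) = 0.94907.
True dip = arctan(0.94907) = 43.5°, dipping toward SSE (azimuth ≈ 168°).

43.5°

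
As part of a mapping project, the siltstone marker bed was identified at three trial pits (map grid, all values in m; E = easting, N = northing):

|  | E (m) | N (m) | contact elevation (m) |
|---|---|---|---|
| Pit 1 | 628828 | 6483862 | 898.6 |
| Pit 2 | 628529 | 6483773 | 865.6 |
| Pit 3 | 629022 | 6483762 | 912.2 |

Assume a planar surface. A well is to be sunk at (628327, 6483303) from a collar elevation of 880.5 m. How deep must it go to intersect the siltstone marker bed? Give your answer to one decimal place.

57.5 m

Two edge vectors: Pit 1→Pit 2 = (-299, -89, -33), Pit 1→Pit 3 = (194, -100, 13.6).
Normal n = (Pit 1→Pit 2) × (Pit 1→Pit 3) = (-4510.4, -2335.6, 47166).
So ∂z/∂E = −n_x/n_z = 0.095628207 and ∂z/∂N = −n_y/n_z = 0.049518721.
Intercept c from Pit 1: 898.6 − 60133.69 − 321072.55 = −380307.65.
At (628327, 6483303): z_contact = 60085.78 + 321044.87 − 380307.65 = 823.01 m.
Depth below ground = 880.5 − 823.01 = 57.5 m.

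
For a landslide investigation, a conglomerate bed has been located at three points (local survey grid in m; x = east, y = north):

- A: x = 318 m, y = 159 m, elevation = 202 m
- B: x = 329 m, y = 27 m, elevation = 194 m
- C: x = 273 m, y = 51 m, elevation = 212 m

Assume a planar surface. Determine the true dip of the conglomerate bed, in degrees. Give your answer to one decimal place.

17.1°

Two edge vectors: A→B = (11, -132, -8), A→C = (-45, -108, 10).
Normal n = (A→B) × (A→C) = (-2184, 250, -7128).
So ∂z/∂x = −n_x/n_z = −0.30640 and ∂z/∂y = −n_y/n_z = 0.03507.
Gradient magnitude |∇z| = √(a² + b²) = √(0.09388 + 0.00123) = 0.30840.
True dip = arctan(0.30840) = 17.1°, dipping toward E (azimuth ≈ 097°).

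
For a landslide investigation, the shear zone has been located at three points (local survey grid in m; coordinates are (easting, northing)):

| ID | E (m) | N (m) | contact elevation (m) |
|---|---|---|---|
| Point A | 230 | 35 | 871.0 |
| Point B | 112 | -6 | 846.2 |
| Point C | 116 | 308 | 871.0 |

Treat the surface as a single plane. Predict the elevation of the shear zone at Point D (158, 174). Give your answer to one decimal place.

868.4 m

Let the plane be z = a·E + b·N + c.
Point B−Point A: −118a − 41b = −24.8;  Point C−Point A: −114a + 273b = 0.
Solving gives a = 0.18354, b = 0.07664.
Then c = 871 − a·230 − b·35 = 826.10.
At (158, 174): z = 29.0 + 13.3 + 826.10 = 868.4 m.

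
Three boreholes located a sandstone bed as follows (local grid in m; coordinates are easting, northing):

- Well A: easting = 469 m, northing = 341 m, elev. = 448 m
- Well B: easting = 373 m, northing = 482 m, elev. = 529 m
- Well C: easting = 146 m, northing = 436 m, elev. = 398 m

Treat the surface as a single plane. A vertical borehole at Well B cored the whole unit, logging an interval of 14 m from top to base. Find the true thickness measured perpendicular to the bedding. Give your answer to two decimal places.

Two edge vectors: Well A→Well B = (-96, 141, 81), Well A→Well C = (-323, 95, -50).
Normal n = (Well A→Well B) × (Well A→Well C) = (-14745, -30963, 36423).
So ∂z/∂easting = −n_x/n_z = 0.40483 and ∂z/∂northing = −n_y/n_z = 0.85009.
|∇z| = √(a²+b²) = 0.94157, so dip δ = arctan(0.94157) = 43.28°.
True thickness = vertical thickness × cos δ = 14 × cos 43.28° = 10.19 m.

10.19 m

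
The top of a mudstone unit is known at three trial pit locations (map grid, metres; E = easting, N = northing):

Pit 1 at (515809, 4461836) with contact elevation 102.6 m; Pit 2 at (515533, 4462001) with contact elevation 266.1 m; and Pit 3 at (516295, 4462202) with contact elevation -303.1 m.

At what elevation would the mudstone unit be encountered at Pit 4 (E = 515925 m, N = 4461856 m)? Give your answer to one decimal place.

Two edge vectors: Pit 1→Pit 2 = (-276, 165, 163.5), Pit 1→Pit 3 = (486, 366, -405.7).
Normal n = (Pit 1→Pit 2) × (Pit 1→Pit 3) = (-126781.5, -32512.2, -181206).
So ∂z/∂E = −n_x/n_z = −0.699653985 and ∂z/∂N = −n_y/n_z = −0.179421211.
Intercept c from Pit 1: 102.6 + 360887.82 + 800548.02 = 1161538.44.
At (515925, 4461856): z = −360969.0 − 800551.6 + 1161538.44 = 17.9 m.

17.9 m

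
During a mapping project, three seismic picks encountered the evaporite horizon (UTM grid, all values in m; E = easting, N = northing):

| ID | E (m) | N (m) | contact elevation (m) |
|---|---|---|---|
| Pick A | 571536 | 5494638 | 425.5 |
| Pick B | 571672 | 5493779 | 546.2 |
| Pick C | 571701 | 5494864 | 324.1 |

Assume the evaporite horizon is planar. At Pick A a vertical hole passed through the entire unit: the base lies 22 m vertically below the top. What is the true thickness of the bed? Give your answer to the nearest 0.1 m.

20.4 m

Two edge vectors: Pick A→Pick B = (136, -859, 120.7), Pick A→Pick C = (165, 226, -101.4).
Normal n = (Pick A→Pick B) × (Pick A→Pick C) = (59824.4, 33705.9, 172471).
So ∂z/∂E = −n_x/n_z = −0.34687 and ∂z/∂N = −n_y/n_z = −0.19543.
|∇z| = √(a²+b²) = 0.39813, so dip δ = arctan(0.39813) = 21.71°.
True thickness = vertical thickness × cos δ = 22 × cos 21.71° = 20.4 m.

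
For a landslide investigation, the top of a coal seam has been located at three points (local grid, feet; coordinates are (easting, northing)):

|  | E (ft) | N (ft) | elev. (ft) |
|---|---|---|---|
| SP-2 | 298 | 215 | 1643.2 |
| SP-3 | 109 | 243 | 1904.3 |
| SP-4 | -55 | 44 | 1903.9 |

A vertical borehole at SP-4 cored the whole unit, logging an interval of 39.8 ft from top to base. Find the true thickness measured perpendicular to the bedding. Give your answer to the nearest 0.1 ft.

Let the plane be z = a·E + b·N + c.
SP-3−SP-2: −189a + 28b = 261.1;  SP-4−SP-2: −353a − 171b = 260.7.
Solving gives a = −1.23090, b = 1.01642.
|∇z| = √(a²+b²) = 1.59632, so dip δ = arctan(1.59632) = 57.94°.
True thickness = vertical thickness × cos δ = 39.8 × cos 57.94° = 21.1 ft.

21.1 ft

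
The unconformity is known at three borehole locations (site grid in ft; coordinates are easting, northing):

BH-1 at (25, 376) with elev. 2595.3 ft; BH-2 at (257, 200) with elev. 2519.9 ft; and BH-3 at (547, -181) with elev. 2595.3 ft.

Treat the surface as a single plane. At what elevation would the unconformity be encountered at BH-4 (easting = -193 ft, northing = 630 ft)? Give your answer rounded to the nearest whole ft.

2573 ft

Two edge vectors: BH-1→BH-2 = (232, -176, -75.4), BH-1→BH-3 = (522, -557, 0).
Normal n = (BH-1→BH-2) × (BH-1→BH-3) = (-41997.8, -39358.8, -37352).
So ∂z/∂easting = −n_x/n_z = −1.12438 and ∂z/∂northing = −n_y/n_z = −1.05373.
Intercept c from BH-1: 2595.3 + 28.11 + 396.20 = 3019.61.
At (-193, 630): z = 217.0 − 663.8 + 3019.61 = 2572.8 ft.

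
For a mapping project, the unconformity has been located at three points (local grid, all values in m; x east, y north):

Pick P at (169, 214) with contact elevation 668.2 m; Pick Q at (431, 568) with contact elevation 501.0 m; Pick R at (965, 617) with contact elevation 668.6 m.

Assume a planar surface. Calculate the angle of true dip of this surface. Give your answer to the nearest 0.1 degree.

Two edge vectors: Pick P→Pick Q = (262, 354, -167.2), Pick P→Pick R = (796, 403, 0.4).
Normal n = (Pick P→Pick Q) × (Pick P→Pick R) = (67523.2, -133196, -176198).
So ∂z/∂x = −n_x/n_z = 0.38322 and ∂z/∂y = −n_y/n_z = −0.75595.
Gradient magnitude |∇z| = √(a² + b²) = √(0.14686 + 0.57145) = 0.84753.
True dip = arctan(0.84753) = 40.3°, dipping toward NNW (azimuth ≈ 333°).

40.3°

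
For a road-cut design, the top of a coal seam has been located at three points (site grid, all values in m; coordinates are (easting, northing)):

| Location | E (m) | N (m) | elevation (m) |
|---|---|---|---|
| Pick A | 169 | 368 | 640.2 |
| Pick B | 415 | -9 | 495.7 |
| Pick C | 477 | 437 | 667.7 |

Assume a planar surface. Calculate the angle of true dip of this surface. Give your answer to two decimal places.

21.07°

Let the plane be z = a·E + b·N + c.
Pick B−Pick A: 246a − 377b = −144.5;  Pick C−Pick A: 308a + 69b = 27.5.
Solving gives a = 0.00298, b = 0.38524.
Gradient magnitude |∇z| = √(a² + b²) = √(0.00001 + 0.14841) = 0.38525.
True dip = arctan(0.38525) = 21.07°, dipping toward S (azimuth ≈ 180°).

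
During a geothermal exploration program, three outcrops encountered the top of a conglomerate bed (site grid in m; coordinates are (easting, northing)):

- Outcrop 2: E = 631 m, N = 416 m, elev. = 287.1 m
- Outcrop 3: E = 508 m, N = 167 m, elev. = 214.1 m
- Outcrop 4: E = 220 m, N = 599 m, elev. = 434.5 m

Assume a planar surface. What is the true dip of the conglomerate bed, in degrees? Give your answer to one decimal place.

Let the plane be z = a·E + b·N + c.
Outcrop 3−Outcrop 2: −123a − 249b = −73;  Outcrop 4−Outcrop 2: −411a + 183b = 147.4.
Solving gives a = −0.18698, b = 0.38553.
Gradient magnitude |∇z| = √(a² + b²) = √(0.03496 + 0.14864) = 0.42848.
True dip = arctan(0.42848) = 23.2°, dipping toward SSE (azimuth ≈ 154°).

23.2°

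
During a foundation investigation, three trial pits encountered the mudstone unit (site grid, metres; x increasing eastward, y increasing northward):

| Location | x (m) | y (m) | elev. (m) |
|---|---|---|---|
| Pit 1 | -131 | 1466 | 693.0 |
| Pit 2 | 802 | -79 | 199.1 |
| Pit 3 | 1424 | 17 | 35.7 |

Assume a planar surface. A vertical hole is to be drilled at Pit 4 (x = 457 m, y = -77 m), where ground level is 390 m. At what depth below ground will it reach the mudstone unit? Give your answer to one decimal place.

92.1 m

Let the plane be z = a·x + b·y + c.
Pit 2−Pit 1: 933a − 1545b = −493.9;  Pit 3−Pit 1: 1555a − 1449b = −657.3.
Solving gives a = −0.285436, b = 0.147306.
Then c = 693 − a·-131 − b·1466 = 439.66.
At (457, -77): z_contact = −130.44 − 11.34 + 439.66 = 297.87 m.
Depth below ground = 390 − 297.87 = 92.1 m.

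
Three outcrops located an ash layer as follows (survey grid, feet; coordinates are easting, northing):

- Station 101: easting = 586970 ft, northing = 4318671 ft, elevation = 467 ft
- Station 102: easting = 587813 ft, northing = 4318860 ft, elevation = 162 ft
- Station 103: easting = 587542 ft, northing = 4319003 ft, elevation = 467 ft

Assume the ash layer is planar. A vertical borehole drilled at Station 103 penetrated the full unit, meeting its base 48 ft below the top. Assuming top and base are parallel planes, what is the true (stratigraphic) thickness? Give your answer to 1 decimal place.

Two edge vectors: Station 101→Station 102 = (843, 189, -305), Station 101→Station 103 = (572, 332, 0).
Normal n = (Station 101→Station 102) × (Station 101→Station 103) = (101260, -174460, 171768).
So ∂z/∂easting = −n_x/n_z = −0.58952 and ∂z/∂northing = −n_y/n_z = 1.01567.
|∇z| = √(a²+b²) = 1.17436, so dip δ = arctan(1.17436) = 49.58°.
True thickness = vertical thickness × cos δ = 48 × cos 49.58° = 31.1 ft.

31.1 ft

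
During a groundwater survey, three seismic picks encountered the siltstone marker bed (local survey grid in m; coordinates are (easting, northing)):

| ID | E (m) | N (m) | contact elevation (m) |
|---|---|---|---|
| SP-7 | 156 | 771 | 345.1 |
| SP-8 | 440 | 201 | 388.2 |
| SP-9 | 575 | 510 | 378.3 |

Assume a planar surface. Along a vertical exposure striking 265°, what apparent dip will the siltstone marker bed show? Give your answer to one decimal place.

Let the plane be z = a·E + b·N + c.
SP-8−SP-7: 284a − 570b = 43.1;  SP-9−SP-7: 419a − 261b = 33.2.
Solving gives a = 0.04660, b = −0.05240.
Unit vector along 265° is (sin 265°, cos 265°) = (-0.9962, -0.0872).
Slope in that direction = a·(-0.9962) + b·(-0.0872) = −0.04185.
Apparent dip = arctan|0.04185| = 2.4° (true dip is 4.0°, so apparent ≤ true as expected).

2.4°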